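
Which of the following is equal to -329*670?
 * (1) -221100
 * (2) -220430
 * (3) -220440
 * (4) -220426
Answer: 2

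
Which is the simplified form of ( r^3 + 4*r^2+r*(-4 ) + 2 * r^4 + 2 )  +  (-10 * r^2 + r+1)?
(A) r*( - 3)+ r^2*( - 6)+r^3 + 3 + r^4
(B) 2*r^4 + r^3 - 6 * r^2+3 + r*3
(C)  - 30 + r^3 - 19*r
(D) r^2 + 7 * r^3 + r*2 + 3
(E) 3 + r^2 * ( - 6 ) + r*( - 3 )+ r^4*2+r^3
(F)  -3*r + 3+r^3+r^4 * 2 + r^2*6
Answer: E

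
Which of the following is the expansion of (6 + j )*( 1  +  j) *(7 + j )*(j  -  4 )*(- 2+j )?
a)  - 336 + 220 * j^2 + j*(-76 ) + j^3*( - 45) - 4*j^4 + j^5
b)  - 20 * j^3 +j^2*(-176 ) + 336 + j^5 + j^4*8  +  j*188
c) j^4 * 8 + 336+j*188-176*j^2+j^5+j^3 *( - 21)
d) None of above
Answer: c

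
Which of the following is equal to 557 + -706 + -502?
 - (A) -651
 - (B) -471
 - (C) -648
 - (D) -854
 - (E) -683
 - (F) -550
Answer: A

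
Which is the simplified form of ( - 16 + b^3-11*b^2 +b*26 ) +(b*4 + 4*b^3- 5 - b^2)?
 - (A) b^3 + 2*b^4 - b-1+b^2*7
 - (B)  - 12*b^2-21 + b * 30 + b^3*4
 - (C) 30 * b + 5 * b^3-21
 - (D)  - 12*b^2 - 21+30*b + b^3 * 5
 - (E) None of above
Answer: D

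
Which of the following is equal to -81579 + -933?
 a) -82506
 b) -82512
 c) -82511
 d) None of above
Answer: b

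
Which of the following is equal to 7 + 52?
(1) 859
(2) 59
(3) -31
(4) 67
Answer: 2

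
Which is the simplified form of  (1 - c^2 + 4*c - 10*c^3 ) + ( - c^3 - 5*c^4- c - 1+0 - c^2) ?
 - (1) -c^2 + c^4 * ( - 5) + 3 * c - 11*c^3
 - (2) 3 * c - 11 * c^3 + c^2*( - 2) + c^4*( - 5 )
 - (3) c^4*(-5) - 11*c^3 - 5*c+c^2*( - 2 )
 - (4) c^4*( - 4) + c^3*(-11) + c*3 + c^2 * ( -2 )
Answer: 2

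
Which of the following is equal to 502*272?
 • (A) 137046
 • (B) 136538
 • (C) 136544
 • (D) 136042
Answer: C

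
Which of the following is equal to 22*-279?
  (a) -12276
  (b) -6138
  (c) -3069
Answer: b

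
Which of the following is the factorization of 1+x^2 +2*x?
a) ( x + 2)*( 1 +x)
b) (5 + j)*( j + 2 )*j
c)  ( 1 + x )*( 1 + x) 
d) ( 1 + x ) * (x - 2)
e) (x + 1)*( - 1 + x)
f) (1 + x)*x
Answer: c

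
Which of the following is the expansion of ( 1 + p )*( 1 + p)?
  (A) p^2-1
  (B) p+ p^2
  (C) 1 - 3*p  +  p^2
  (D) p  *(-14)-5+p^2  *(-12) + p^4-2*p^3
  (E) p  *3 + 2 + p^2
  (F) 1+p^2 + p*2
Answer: F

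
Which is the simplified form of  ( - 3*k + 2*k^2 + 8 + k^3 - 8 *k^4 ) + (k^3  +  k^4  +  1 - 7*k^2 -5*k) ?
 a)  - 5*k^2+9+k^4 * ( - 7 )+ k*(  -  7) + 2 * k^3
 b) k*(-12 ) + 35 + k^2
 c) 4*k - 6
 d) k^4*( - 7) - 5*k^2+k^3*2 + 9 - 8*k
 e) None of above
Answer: d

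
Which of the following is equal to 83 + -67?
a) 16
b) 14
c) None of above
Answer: a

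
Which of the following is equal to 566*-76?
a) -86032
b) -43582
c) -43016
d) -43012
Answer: c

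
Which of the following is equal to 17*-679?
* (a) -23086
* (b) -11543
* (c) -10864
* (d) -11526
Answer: b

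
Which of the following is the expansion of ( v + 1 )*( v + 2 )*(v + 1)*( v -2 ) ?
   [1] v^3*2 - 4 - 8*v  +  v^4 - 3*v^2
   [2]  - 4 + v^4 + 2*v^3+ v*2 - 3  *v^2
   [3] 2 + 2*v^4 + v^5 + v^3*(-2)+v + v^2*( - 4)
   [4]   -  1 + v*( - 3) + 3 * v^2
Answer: 1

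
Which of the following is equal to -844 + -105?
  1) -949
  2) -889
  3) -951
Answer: 1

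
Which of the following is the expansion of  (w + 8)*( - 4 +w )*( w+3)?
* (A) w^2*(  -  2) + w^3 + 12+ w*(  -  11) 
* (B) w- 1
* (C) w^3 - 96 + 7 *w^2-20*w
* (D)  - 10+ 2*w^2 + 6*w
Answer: C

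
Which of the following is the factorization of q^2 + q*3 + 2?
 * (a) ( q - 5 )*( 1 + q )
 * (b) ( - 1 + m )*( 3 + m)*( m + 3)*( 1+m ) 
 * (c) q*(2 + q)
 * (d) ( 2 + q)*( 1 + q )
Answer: d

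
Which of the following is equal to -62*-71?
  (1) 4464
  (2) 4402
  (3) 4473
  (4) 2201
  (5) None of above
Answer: 2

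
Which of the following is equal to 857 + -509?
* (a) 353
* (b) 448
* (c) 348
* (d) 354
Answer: c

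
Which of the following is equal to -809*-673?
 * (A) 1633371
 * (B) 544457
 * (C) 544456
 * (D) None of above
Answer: B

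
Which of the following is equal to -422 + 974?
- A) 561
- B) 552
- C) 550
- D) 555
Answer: B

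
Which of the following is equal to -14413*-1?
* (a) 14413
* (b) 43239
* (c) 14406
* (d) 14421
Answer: a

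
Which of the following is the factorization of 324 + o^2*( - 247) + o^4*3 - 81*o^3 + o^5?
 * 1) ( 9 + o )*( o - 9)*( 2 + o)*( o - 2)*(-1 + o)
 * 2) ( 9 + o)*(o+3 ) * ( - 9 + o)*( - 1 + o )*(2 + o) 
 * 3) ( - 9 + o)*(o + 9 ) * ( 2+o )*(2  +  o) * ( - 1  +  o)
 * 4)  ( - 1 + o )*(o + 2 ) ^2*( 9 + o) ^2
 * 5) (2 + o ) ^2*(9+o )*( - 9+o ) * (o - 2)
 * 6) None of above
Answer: 3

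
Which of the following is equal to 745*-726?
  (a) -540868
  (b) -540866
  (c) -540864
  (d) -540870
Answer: d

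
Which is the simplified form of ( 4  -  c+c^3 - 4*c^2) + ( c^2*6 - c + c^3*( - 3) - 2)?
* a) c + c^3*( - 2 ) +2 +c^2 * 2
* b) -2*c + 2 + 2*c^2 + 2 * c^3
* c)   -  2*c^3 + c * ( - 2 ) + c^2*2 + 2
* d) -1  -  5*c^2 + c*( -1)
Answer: c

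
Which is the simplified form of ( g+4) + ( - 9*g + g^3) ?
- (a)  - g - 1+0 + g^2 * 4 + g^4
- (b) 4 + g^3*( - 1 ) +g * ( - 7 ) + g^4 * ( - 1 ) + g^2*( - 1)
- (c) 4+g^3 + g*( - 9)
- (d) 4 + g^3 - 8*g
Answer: d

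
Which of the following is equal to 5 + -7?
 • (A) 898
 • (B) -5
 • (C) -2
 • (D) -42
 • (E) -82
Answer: C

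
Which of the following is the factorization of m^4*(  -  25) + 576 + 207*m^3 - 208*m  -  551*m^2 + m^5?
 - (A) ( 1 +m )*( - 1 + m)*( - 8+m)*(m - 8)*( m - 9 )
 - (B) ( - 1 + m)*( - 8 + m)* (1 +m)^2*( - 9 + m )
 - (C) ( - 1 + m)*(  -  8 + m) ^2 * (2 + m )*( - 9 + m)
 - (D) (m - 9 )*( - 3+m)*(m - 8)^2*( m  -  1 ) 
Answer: A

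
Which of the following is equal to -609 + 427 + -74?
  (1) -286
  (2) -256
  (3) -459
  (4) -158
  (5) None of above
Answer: 2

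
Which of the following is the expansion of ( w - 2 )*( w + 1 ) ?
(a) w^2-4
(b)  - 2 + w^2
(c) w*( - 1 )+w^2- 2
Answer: c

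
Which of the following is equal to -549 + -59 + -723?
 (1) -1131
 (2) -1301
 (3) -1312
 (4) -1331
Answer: 4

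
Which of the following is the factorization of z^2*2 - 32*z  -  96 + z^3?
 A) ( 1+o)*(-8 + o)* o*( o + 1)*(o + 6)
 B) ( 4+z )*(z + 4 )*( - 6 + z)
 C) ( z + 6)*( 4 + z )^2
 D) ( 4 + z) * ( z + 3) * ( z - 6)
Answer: B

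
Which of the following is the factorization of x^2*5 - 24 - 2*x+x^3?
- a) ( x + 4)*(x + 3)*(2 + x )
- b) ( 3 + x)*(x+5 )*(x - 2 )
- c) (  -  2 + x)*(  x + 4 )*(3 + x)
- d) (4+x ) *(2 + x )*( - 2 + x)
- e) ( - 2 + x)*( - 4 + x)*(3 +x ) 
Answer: c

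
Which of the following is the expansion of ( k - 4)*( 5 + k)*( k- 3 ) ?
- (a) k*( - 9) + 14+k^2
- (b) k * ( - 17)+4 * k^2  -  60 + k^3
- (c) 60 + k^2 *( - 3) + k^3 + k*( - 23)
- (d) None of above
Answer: d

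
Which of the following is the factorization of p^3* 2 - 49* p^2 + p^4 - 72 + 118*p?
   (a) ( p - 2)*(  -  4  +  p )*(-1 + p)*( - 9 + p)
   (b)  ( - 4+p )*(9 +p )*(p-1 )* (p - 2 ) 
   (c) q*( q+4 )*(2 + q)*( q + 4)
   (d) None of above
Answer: b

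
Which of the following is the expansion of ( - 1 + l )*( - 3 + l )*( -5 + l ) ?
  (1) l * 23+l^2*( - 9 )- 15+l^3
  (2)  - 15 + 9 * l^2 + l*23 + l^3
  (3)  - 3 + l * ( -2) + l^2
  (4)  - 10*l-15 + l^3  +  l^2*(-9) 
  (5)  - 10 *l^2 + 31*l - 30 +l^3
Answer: 1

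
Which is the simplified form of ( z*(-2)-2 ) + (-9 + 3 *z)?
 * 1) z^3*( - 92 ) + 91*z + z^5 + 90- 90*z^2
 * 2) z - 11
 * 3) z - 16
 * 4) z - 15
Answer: 2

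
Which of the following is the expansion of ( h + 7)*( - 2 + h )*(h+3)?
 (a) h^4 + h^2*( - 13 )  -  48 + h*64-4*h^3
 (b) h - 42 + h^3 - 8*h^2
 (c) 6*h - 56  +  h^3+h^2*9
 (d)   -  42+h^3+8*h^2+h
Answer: d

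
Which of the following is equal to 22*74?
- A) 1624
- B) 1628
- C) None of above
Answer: B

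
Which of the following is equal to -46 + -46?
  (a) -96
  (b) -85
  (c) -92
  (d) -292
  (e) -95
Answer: c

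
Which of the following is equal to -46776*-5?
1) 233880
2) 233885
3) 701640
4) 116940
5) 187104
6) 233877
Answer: 1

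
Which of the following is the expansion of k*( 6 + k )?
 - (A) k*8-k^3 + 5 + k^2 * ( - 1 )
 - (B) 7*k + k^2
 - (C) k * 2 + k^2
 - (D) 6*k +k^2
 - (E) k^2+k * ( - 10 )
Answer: D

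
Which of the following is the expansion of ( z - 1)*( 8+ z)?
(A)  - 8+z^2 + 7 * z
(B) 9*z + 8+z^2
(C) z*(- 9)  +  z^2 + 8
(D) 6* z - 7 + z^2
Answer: A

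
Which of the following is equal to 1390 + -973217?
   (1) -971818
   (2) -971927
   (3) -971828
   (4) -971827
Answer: 4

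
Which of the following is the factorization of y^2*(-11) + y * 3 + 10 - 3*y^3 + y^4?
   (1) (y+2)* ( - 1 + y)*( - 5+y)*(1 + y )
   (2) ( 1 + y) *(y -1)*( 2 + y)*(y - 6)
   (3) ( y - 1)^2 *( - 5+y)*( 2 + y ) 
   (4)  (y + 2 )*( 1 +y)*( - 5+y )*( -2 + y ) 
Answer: 1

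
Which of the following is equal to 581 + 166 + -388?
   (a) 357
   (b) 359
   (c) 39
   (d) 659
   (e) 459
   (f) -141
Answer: b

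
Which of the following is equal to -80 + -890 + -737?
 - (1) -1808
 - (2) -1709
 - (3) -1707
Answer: 3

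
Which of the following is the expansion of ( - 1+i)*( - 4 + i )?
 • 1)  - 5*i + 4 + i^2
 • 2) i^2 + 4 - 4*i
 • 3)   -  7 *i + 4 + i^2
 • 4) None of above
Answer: 1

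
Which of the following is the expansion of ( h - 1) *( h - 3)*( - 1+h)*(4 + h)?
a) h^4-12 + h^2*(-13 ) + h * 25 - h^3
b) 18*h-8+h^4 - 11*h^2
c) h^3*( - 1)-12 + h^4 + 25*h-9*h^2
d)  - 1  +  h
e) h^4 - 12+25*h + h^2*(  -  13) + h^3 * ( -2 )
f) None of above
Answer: a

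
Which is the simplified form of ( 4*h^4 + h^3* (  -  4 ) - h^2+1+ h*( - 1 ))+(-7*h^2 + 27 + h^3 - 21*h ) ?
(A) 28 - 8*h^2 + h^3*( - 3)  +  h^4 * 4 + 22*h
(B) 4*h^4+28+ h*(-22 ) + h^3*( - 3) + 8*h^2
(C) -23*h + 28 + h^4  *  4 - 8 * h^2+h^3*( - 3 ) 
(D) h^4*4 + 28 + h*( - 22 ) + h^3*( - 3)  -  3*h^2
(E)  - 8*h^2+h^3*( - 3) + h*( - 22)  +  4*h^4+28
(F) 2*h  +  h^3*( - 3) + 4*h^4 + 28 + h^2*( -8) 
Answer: E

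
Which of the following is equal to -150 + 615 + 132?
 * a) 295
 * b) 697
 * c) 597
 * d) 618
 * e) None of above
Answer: c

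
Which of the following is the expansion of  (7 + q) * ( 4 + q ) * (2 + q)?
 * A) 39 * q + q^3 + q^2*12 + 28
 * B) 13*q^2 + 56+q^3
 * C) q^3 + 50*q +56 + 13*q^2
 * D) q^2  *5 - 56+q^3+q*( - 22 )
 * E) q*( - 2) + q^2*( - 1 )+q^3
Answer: C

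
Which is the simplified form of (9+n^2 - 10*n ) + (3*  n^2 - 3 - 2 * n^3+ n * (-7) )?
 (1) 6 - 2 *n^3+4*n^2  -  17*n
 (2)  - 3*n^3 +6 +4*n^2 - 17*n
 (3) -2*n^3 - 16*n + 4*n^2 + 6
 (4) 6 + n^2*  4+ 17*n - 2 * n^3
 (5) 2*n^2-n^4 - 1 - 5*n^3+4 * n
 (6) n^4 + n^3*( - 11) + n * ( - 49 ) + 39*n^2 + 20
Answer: 1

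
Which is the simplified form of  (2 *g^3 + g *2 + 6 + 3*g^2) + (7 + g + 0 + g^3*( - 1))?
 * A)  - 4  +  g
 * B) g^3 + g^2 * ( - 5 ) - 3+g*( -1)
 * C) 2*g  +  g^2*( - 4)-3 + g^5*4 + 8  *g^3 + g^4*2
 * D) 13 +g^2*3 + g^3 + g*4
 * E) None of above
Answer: E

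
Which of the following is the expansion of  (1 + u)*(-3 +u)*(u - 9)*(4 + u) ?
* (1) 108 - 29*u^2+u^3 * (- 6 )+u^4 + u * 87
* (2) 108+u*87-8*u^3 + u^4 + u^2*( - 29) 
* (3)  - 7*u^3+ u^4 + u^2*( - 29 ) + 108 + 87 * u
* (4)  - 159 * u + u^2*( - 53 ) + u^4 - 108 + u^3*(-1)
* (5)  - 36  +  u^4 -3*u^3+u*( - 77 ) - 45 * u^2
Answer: 3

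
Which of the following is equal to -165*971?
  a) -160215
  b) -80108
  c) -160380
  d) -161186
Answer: a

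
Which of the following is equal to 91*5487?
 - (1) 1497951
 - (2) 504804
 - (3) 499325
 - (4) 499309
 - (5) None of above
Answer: 5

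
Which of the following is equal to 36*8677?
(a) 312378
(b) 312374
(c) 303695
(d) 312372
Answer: d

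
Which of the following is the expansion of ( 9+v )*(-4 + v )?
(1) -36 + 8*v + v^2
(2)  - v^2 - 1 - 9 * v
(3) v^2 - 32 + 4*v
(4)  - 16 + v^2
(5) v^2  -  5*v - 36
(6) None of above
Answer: 6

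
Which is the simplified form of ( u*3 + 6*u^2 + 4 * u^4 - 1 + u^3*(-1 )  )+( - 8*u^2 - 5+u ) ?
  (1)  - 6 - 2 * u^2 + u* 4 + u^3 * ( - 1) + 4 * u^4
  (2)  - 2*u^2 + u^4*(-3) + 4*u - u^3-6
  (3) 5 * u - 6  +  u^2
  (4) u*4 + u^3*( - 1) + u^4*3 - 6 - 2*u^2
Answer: 1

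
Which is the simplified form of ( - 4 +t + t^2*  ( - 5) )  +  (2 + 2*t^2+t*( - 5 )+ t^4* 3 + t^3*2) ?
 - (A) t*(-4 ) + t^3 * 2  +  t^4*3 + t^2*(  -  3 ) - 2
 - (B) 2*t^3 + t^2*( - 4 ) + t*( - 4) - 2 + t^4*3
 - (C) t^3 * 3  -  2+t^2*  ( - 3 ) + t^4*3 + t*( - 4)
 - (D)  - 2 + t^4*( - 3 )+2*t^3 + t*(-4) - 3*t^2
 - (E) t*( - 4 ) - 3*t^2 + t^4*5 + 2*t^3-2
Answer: A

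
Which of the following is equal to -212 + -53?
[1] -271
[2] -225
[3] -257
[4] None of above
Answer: 4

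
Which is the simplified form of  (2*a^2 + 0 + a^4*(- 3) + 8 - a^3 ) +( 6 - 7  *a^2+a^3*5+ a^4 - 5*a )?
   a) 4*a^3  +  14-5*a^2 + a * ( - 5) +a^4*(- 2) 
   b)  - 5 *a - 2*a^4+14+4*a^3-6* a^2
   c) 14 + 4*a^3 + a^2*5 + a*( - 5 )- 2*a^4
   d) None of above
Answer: a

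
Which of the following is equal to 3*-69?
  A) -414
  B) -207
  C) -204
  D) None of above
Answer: B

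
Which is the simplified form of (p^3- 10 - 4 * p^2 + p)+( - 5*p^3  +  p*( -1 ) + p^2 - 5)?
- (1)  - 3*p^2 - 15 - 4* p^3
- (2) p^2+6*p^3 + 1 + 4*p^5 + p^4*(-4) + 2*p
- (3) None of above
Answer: 1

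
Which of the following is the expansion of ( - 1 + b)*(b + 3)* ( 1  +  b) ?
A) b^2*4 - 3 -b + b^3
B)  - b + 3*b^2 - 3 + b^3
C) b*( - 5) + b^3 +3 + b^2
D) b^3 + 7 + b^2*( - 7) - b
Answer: B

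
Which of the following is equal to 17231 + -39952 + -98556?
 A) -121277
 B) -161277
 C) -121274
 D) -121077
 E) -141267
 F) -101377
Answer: A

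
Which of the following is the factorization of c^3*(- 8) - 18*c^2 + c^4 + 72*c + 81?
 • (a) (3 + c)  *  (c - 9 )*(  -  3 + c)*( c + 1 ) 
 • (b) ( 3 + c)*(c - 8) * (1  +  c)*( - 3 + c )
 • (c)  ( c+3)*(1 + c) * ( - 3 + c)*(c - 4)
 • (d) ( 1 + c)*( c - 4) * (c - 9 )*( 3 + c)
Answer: a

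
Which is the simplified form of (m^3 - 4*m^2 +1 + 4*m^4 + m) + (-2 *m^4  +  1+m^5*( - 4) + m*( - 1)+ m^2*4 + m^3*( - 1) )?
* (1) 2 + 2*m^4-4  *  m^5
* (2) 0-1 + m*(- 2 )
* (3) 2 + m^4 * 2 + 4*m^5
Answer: 1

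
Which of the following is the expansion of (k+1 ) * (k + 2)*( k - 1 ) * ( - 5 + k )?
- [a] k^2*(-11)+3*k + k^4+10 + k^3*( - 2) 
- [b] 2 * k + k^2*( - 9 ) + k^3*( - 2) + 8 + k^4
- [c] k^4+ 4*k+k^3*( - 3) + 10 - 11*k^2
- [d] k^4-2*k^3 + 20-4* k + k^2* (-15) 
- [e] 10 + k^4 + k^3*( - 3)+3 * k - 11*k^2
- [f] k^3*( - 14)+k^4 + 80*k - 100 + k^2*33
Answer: e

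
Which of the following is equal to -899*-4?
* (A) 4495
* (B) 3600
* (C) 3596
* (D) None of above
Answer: C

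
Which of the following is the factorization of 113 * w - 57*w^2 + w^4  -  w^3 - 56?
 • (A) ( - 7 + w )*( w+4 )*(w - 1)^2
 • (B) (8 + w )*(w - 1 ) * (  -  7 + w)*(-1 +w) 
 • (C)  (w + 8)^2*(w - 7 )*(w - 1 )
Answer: B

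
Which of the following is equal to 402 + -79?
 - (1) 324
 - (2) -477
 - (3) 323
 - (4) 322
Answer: 3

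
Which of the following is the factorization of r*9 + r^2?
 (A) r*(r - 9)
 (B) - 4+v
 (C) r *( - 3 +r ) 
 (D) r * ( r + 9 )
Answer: D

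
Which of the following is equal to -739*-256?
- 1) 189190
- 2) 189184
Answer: 2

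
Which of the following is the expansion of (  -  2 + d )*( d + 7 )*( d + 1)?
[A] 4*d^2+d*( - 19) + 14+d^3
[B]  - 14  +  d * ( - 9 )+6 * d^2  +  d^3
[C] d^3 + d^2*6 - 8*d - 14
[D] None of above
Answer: B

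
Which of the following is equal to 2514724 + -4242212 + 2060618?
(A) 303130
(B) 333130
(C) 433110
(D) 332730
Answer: B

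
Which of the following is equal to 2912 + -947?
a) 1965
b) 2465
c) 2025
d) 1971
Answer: a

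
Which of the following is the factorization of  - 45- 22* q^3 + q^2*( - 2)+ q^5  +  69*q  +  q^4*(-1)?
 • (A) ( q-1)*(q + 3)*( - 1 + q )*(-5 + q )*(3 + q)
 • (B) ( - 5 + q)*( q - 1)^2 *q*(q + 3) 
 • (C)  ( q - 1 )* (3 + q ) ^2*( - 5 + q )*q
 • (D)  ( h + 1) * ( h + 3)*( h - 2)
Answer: A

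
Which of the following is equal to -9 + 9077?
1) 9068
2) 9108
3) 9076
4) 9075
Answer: 1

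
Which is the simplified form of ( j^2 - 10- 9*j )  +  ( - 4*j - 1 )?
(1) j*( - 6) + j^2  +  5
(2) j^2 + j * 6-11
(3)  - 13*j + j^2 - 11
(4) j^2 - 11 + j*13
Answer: 3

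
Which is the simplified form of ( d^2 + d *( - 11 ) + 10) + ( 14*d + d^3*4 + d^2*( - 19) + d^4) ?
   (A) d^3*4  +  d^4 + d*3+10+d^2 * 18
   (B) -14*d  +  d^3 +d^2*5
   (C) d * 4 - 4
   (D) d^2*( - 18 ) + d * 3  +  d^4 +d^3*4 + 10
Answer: D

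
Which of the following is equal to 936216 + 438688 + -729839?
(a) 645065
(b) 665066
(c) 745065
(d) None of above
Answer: a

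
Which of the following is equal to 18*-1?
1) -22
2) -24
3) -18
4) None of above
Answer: 3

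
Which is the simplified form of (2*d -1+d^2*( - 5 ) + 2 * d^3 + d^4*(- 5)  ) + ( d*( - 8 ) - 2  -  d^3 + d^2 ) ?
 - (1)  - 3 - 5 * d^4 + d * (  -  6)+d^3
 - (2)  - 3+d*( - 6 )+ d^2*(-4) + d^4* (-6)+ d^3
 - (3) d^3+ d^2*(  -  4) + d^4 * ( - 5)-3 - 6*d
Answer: 3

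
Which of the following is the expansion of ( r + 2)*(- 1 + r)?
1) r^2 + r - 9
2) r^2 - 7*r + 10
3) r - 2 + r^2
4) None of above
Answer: 3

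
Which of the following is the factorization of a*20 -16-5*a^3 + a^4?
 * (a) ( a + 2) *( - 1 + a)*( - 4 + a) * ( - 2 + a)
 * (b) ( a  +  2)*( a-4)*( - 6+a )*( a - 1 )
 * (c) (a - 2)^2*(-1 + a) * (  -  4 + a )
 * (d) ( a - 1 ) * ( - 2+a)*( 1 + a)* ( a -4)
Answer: a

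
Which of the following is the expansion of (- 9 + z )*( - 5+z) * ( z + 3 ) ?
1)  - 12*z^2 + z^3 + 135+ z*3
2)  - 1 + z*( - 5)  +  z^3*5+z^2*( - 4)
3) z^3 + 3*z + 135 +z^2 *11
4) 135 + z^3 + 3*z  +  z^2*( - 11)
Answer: 4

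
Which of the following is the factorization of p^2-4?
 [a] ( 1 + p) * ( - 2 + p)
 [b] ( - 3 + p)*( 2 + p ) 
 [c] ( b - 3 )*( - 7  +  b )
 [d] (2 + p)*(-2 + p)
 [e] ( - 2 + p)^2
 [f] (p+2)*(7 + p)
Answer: d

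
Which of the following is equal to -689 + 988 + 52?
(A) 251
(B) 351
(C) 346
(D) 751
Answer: B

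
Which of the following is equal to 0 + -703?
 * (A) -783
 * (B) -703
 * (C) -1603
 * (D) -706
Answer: B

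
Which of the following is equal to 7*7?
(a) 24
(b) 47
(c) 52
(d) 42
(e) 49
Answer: e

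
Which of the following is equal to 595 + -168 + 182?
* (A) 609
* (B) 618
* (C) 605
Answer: A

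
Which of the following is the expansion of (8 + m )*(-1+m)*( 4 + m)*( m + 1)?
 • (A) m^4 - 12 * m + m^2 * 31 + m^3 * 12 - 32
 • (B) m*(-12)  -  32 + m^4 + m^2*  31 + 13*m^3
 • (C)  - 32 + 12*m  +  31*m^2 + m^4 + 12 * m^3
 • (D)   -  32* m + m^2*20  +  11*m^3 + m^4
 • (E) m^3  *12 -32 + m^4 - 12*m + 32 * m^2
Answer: A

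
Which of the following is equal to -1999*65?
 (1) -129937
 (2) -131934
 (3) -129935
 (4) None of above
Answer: 3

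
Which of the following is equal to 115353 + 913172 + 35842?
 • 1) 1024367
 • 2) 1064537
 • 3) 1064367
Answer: 3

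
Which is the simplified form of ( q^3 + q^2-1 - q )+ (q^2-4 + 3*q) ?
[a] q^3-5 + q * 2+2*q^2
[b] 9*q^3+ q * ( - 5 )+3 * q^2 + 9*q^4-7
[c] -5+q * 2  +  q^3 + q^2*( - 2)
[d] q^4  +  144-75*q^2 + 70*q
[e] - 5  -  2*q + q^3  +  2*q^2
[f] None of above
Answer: a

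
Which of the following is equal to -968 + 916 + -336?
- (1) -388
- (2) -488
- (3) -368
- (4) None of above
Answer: 1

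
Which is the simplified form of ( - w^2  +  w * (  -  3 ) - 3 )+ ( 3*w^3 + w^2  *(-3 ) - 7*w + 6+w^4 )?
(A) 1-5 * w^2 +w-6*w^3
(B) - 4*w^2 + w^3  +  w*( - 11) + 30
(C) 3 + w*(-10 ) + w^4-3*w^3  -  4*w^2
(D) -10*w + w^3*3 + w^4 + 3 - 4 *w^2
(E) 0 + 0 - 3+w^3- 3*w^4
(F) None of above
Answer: D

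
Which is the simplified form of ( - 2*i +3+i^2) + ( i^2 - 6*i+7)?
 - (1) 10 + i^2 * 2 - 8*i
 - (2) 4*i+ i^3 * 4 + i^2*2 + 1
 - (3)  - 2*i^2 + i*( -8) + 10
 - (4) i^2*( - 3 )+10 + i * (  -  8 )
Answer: 1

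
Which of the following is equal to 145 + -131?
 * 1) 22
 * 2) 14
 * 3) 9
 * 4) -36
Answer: 2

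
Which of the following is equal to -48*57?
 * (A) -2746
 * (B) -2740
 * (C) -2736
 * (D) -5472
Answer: C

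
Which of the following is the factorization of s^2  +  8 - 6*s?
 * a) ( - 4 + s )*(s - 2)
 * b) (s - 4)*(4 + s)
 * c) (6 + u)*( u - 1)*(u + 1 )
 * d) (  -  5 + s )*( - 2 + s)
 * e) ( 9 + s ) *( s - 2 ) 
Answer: a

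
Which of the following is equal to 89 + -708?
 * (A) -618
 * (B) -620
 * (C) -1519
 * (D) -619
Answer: D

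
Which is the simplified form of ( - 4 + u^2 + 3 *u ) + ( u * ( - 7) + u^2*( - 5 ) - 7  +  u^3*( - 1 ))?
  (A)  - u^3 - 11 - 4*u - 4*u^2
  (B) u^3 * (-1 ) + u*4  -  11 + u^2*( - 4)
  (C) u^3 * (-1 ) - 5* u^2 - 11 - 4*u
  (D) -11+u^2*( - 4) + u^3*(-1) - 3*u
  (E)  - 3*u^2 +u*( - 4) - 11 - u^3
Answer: A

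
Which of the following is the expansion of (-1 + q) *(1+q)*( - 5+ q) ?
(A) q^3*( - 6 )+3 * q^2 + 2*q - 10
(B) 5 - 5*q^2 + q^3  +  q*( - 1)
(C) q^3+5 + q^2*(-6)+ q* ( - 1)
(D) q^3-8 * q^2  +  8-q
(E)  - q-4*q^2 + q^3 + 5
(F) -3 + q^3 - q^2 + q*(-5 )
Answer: B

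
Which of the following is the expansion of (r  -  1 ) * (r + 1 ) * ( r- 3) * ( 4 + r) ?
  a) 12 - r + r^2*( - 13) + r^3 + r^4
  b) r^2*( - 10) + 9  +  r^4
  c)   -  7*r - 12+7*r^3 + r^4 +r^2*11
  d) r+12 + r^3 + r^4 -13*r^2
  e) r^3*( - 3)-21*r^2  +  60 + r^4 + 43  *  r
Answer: a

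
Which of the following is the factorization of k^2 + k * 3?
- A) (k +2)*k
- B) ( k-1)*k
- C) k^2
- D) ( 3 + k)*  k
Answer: D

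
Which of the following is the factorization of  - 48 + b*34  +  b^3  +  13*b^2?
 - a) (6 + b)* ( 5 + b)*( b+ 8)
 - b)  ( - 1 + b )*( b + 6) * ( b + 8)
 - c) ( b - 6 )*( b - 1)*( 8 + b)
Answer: b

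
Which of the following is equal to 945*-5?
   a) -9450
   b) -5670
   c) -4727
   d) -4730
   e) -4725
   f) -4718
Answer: e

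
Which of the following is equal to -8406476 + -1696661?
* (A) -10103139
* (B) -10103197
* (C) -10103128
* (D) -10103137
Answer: D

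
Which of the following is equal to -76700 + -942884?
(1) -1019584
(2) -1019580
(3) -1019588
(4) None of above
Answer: 1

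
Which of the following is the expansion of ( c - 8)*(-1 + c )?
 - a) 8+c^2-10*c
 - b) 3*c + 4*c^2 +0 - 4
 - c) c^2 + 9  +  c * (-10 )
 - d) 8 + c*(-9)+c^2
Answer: d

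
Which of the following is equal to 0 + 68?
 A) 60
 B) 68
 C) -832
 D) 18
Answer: B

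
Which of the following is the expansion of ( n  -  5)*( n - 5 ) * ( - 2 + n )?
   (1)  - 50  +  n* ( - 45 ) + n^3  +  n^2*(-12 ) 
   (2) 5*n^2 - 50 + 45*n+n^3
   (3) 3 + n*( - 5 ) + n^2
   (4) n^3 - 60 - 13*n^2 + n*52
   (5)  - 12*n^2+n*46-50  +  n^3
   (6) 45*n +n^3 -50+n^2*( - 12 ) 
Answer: 6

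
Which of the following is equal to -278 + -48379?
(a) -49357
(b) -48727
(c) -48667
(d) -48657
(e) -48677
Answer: d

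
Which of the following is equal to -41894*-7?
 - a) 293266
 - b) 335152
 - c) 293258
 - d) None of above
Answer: c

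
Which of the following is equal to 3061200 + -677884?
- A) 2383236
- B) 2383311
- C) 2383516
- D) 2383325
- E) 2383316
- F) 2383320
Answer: E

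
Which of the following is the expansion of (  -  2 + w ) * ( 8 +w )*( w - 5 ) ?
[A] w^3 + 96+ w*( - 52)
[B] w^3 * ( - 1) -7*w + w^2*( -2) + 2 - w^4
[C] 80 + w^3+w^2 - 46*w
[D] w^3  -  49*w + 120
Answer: C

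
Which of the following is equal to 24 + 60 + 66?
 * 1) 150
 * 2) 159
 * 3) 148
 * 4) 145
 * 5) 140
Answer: 1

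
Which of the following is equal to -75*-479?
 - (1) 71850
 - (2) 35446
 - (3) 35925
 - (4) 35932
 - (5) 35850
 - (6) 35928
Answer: 3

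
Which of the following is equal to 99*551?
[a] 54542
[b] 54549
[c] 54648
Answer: b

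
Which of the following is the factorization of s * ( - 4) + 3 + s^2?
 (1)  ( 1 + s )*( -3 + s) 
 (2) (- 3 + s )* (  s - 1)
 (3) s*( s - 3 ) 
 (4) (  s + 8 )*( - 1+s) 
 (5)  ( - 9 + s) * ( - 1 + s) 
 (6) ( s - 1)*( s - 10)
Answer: 2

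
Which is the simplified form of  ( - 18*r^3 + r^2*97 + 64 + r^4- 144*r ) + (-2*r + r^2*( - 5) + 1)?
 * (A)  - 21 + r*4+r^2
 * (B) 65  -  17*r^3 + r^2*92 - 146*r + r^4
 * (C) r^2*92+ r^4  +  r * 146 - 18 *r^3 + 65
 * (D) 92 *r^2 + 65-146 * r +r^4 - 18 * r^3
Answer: D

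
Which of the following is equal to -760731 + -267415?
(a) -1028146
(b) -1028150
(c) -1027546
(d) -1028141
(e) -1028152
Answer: a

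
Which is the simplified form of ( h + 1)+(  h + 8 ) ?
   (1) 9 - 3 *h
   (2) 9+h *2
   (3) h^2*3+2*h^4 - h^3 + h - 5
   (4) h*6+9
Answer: 2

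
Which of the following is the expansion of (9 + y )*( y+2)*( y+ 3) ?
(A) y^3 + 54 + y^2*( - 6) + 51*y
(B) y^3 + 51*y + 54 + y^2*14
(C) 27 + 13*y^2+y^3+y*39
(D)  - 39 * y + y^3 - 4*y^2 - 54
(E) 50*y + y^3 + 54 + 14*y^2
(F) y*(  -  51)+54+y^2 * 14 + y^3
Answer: B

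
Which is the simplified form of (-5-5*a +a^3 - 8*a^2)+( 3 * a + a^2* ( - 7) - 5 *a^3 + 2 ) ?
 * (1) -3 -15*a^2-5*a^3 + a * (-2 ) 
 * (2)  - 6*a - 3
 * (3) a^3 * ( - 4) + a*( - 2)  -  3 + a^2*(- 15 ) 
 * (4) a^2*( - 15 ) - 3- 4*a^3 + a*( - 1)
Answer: 3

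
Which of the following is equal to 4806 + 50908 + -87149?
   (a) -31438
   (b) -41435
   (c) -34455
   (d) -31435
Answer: d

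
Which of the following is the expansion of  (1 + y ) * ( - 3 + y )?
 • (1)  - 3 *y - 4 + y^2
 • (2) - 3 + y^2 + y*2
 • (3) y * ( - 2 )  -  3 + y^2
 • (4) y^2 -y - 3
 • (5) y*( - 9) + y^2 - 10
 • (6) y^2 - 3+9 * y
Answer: 3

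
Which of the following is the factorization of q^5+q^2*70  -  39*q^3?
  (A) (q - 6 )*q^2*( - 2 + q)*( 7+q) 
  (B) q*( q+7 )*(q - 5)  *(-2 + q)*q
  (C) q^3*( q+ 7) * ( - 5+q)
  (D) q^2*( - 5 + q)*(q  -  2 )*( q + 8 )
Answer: B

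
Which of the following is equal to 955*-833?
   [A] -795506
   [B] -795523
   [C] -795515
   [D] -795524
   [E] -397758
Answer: C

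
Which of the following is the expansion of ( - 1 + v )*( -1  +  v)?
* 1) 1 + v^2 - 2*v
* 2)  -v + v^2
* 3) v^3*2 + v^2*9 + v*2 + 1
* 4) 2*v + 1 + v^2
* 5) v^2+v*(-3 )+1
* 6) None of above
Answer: 1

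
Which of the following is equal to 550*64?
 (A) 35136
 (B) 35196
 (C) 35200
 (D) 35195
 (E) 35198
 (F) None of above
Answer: C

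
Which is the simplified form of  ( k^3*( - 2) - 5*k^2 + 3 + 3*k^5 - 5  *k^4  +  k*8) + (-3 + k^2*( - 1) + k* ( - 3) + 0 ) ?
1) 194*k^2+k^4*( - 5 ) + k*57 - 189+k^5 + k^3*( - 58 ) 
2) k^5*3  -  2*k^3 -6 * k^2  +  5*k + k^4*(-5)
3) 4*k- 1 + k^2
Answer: 2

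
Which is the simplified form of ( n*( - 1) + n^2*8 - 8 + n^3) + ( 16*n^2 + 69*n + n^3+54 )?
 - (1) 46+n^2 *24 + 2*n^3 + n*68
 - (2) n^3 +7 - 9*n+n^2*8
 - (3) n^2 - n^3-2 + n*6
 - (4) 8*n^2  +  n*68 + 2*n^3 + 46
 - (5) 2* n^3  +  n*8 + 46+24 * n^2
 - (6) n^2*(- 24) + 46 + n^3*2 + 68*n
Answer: 1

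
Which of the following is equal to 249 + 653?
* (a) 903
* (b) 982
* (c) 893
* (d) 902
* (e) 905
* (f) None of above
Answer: d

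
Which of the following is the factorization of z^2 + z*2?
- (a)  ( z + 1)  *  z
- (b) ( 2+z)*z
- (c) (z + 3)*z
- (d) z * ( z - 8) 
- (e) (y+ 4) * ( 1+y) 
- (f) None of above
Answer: b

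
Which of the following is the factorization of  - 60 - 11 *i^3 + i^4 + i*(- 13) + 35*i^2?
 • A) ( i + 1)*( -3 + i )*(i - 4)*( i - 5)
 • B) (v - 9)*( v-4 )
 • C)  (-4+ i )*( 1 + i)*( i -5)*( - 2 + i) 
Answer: A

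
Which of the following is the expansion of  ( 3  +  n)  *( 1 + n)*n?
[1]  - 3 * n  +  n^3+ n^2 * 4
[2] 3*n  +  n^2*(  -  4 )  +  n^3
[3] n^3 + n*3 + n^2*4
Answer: 3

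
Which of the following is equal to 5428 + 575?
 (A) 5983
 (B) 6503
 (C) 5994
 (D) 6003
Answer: D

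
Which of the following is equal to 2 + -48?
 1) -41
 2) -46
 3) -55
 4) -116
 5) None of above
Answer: 2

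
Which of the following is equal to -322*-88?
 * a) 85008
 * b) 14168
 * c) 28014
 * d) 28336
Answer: d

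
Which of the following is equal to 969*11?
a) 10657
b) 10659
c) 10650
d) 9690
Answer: b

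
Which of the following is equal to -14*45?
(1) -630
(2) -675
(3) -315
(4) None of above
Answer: 1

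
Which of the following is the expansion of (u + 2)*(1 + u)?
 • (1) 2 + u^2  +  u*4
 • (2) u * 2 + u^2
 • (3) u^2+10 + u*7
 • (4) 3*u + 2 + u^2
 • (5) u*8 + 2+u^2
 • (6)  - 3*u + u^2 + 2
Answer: 4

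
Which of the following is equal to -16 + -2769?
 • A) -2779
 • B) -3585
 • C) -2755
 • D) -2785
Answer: D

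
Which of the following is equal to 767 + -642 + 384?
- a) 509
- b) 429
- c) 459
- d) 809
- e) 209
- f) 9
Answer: a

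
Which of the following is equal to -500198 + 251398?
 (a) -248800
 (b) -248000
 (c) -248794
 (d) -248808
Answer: a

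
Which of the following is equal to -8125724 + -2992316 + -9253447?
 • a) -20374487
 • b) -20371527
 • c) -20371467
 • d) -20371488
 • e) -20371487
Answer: e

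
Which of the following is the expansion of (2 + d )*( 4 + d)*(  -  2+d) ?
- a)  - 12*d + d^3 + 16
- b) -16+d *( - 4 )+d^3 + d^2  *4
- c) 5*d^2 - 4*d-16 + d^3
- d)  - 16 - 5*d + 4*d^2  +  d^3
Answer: b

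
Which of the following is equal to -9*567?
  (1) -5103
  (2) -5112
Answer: 1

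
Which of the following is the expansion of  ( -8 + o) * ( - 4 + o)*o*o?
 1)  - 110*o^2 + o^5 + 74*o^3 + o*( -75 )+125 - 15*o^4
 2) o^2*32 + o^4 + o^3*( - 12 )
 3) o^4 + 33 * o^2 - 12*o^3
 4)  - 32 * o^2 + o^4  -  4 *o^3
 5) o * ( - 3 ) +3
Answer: 2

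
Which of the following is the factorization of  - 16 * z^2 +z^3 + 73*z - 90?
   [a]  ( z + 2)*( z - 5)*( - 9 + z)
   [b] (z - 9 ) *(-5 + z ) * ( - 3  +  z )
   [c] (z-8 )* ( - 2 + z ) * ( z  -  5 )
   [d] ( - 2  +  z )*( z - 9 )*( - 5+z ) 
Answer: d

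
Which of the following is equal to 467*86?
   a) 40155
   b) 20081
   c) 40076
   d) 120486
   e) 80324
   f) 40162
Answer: f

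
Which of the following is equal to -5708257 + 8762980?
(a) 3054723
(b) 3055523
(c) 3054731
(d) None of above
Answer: a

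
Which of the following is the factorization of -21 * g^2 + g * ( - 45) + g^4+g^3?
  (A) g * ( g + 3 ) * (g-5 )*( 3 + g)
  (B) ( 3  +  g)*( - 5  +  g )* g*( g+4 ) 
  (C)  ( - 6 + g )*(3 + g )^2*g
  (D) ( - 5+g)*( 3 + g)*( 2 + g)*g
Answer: A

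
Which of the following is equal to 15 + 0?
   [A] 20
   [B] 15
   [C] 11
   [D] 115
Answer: B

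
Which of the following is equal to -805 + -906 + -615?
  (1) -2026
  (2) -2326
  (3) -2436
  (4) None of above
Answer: 2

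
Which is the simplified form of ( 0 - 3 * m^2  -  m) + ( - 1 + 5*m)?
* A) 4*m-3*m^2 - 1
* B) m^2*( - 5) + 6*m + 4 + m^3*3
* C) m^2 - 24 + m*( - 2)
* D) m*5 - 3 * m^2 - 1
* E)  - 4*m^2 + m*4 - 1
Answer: A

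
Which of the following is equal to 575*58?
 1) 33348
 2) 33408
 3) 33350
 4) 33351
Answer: 3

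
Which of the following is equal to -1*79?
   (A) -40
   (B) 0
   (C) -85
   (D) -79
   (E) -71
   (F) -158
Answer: D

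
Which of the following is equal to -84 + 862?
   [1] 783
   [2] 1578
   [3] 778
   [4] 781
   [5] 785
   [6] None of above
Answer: 3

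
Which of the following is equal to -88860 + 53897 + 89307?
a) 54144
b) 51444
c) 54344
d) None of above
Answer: c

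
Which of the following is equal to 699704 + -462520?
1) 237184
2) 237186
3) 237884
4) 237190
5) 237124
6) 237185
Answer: 1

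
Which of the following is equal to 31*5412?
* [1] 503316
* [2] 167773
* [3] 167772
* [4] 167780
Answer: 3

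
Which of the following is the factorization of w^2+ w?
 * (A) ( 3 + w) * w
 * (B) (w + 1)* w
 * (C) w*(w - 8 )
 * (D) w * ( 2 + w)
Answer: B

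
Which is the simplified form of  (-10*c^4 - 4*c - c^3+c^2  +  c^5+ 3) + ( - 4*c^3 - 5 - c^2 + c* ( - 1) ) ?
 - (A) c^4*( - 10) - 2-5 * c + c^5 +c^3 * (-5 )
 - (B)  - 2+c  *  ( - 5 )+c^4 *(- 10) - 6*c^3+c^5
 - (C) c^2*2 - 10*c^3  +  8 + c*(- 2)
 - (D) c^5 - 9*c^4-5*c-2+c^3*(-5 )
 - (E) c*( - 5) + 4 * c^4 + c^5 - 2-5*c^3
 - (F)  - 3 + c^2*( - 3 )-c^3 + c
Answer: A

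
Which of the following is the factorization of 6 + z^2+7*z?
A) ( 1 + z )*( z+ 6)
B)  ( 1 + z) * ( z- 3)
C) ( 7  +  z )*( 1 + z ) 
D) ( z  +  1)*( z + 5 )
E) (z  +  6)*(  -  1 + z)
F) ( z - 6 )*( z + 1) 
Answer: A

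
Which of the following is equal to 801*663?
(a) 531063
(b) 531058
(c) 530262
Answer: a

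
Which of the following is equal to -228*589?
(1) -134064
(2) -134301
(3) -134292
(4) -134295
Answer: 3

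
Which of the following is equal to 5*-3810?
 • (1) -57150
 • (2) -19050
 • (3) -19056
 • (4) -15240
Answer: 2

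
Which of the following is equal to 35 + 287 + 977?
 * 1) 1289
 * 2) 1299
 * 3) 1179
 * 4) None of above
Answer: 2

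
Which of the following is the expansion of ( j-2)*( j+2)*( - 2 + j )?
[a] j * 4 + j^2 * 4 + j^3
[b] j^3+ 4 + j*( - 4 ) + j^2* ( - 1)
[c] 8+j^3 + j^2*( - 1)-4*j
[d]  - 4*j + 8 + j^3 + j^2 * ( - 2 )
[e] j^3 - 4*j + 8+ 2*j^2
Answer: d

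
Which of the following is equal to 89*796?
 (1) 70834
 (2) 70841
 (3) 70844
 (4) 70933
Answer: 3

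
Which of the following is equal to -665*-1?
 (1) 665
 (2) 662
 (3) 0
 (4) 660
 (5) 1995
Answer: 1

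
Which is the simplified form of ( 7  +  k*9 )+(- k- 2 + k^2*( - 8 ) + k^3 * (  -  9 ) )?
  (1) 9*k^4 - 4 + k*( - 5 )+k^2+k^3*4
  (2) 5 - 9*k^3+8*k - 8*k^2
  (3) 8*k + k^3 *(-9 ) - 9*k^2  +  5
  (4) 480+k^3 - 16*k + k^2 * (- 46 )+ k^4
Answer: 2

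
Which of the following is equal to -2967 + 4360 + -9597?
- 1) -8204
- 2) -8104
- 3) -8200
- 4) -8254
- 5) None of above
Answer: 1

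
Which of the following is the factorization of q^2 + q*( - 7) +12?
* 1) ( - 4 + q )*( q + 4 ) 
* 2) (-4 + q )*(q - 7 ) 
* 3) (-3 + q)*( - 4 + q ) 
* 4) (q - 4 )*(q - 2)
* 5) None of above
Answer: 3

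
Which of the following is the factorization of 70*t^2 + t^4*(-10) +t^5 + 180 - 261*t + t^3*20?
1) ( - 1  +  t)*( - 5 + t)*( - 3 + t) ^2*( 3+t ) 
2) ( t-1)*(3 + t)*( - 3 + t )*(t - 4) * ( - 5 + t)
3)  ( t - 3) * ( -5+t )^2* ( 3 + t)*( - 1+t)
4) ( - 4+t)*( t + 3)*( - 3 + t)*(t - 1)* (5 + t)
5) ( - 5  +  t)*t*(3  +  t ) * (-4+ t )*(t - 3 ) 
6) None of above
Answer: 2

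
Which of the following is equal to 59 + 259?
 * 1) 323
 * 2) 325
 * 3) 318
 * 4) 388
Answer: 3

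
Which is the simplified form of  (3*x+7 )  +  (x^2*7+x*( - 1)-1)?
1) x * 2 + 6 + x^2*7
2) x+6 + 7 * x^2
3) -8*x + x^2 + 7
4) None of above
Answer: 1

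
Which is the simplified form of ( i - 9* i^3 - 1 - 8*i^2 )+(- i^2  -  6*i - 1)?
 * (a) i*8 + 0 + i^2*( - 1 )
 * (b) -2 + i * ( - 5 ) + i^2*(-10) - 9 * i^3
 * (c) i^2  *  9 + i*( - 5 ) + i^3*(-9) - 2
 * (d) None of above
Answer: d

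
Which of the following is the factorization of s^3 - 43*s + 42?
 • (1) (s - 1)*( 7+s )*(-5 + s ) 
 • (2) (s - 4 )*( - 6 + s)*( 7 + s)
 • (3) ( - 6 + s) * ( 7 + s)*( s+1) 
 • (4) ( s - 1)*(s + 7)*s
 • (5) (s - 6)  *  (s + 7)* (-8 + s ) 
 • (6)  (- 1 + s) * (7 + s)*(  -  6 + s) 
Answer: 6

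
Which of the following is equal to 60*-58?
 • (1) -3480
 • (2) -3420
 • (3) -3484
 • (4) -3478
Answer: 1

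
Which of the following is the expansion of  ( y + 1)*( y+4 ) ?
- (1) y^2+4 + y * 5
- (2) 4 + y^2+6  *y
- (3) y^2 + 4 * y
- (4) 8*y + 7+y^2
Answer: 1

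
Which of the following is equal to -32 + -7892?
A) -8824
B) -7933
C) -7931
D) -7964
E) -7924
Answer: E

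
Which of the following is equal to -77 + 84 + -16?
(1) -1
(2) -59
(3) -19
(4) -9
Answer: 4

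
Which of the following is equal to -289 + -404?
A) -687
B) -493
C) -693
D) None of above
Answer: C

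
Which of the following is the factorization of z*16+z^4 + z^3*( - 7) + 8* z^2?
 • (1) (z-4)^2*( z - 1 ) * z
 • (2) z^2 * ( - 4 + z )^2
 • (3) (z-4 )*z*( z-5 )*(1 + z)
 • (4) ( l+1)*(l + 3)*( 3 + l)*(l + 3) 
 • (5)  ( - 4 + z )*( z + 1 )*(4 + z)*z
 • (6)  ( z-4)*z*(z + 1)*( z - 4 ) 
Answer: 6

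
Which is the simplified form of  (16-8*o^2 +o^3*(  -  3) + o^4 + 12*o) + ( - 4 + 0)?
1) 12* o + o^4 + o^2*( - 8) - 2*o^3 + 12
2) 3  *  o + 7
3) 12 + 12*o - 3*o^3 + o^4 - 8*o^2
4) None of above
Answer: 3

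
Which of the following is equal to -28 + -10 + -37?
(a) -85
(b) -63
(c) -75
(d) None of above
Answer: c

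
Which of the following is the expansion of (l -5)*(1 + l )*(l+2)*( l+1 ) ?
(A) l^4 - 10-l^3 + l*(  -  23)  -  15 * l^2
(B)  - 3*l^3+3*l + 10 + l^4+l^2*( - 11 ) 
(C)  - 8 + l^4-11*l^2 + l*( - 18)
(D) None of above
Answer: A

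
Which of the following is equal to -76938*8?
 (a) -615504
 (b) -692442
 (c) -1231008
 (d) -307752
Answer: a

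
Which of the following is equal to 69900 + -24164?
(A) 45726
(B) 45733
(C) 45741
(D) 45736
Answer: D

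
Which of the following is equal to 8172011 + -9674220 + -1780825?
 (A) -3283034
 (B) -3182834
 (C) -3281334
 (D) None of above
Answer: A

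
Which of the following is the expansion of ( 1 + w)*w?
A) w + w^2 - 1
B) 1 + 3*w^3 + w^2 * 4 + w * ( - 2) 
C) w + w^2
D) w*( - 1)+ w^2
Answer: C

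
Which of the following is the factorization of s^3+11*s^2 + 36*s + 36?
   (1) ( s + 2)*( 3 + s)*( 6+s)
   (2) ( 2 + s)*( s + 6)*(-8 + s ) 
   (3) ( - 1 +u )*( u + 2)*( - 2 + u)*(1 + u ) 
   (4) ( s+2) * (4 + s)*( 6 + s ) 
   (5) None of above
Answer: 1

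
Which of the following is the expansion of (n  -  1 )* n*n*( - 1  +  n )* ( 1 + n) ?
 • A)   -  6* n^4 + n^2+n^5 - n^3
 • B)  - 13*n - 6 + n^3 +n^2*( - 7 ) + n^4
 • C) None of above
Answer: C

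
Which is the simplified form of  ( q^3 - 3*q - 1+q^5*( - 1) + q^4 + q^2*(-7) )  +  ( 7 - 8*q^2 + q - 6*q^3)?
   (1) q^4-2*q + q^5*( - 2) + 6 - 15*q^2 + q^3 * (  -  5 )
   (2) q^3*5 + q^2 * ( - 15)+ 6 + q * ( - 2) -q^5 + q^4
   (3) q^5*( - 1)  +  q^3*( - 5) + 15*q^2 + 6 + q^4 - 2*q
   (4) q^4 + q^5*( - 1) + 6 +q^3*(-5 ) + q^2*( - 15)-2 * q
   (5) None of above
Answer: 4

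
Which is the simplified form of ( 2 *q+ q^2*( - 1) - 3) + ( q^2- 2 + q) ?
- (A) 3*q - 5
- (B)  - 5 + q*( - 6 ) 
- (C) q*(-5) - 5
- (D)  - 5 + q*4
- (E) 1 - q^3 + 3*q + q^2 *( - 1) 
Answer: A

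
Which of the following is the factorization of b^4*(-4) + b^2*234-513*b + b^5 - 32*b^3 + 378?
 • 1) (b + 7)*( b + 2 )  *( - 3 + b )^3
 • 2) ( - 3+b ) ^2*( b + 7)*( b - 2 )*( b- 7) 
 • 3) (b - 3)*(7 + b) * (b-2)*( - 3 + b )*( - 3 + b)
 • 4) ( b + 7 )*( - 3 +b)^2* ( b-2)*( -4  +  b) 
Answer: 3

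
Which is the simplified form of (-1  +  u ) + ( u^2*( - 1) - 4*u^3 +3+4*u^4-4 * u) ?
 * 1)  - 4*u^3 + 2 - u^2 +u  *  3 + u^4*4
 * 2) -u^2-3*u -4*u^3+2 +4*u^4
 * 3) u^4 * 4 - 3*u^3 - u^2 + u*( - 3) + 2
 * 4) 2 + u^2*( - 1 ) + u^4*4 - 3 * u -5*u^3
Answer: 2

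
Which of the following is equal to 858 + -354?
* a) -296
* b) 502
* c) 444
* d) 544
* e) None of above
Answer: e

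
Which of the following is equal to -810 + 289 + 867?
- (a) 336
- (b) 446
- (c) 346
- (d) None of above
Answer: c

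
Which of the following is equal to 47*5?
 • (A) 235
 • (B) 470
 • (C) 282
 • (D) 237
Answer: A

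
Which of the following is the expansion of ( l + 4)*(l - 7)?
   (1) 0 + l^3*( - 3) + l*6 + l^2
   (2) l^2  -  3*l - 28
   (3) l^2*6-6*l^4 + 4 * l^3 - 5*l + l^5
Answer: 2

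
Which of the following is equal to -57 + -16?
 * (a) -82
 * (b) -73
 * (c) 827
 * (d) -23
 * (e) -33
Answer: b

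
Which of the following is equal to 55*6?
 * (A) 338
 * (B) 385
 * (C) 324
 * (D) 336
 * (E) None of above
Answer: E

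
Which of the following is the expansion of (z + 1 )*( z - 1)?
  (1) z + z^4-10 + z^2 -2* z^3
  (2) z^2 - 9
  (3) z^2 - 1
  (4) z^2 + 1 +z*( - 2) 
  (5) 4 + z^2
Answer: 3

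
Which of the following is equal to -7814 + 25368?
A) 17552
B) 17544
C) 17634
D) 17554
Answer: D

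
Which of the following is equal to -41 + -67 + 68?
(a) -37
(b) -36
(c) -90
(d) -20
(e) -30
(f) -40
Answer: f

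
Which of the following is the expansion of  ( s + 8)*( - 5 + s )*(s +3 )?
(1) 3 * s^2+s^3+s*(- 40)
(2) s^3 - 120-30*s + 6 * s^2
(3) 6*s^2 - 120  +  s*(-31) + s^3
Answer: 3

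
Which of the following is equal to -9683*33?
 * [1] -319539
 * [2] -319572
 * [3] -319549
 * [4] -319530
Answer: 1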